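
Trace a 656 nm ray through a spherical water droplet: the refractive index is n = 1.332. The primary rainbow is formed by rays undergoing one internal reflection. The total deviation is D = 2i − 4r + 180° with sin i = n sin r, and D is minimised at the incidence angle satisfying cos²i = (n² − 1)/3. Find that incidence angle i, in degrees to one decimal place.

59.5°

cos²i = (1.332² − 1)/3 = (1.77422 − 1)/3 = 0.25807.
cos i = 0.50801, so i = 59.469°.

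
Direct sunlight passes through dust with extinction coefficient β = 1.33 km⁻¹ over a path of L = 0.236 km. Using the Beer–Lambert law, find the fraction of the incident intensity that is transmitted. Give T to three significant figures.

0.731

τ = β·L = 1.33 × 0.236 = 0.3139.
T = exp(−0.3139) = 0.7306.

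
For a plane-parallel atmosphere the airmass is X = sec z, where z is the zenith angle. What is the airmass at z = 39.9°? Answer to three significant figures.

1.30

X = sec z = 1/cos 39.9° = 1/0.7672 = 1.3035.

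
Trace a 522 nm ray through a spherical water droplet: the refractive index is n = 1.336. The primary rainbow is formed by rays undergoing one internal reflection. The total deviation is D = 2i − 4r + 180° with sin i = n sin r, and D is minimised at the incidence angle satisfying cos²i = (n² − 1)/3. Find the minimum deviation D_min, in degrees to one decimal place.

cos²i = (1.78490 − 1)/3 = 0.26163; i = arccos(0.51150) = 59.236°.
sin r = sin 59.236°/1.336 = 0.64318; r = 40.029°.
D_min = 2·59.236° − 4·40.029° + 180° = 138.356°.

138.4°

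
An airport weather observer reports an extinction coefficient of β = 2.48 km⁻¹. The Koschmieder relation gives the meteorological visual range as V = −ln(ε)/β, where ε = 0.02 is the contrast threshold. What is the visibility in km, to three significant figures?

1.58 km

V = −ln(0.02) / 2.48 = 3.912 / 2.48 = 1.5774 km.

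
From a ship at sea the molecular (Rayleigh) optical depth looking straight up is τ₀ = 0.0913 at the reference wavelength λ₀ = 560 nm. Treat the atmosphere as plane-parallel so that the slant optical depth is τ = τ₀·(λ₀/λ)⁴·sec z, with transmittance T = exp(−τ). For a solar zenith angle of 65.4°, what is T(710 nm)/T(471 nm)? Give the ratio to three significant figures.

1.42

Airmass: sec 65.4° = 2.4022.
τ(710 nm) = 0.0913 × (560/710)⁴ × 2.4022 = 0.0913 × 0.3870 × 2.4022 = 0.0849.
τ(471 nm) = 0.0913 × (560/471)⁴ × 2.4022 = 0.0913 × 1.9983 × 2.4022 = 0.4383.
T(710)/T(471) = exp(τ_B − τ_A) = exp(0.3534) = 1.4239.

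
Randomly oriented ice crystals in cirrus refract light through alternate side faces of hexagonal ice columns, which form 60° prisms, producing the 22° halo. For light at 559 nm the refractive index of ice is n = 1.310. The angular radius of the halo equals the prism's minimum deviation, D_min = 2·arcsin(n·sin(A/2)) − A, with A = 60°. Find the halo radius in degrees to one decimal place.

n·sin(A/2) = 1.310 × sin 30° = 1.310 × 0.5000 = 0.6550.
D_min = 2·arcsin(0.6550) − 60° = 2 × 40.920° − 60° = 21.839°.

21.8°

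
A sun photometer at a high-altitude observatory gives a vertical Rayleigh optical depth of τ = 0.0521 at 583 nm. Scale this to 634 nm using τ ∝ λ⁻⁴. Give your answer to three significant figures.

0.0373

τ(634 nm) = τ(583 nm) × (583/634)⁴ = 0.0521 × (0.9196)⁴ = 0.0521 × 0.7150 = 0.0373.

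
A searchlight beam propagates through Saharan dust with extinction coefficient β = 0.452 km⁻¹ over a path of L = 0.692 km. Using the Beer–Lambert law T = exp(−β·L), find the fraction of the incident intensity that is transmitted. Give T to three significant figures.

τ = β·L = 0.452 × 0.692 = 0.3128.
T = exp(−0.3128) = 0.7314.

0.731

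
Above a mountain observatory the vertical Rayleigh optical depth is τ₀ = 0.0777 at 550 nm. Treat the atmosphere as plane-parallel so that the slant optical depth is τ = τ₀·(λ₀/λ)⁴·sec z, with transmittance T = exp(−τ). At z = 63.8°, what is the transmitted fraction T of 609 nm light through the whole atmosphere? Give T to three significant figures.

0.890

sec 63.8° = 2.2650.
τ = 0.0777 × (550/609)⁴ × 2.2650 = 0.0777 × 0.6652 × 2.2650 = 0.1171.
T = exp(−0.1171) = 0.8895.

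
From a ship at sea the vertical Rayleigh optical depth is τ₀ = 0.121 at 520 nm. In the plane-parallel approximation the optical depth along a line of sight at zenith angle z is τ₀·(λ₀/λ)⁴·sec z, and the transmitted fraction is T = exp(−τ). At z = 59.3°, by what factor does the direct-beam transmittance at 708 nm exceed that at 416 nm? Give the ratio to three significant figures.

1.66

Airmass: sec 59.3° = 1.9587.
τ(708 nm) = 0.121 × (520/708)⁴ × 1.9587 = 0.121 × 0.2910 × 1.9587 = 0.0690.
τ(416 nm) = 0.121 × (520/416)⁴ × 1.9587 = 0.121 × 2.4414 × 1.9587 = 0.5786.
T(708)/T(416) = exp(τ_B − τ_A) = exp(0.5097) = 1.6647.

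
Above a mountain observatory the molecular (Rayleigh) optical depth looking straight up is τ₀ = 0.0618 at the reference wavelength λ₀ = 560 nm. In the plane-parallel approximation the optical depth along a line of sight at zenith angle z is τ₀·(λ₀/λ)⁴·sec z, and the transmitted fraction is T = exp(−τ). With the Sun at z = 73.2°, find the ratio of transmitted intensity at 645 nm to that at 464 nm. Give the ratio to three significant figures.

1.39

Airmass: sec 73.2° = 3.4598.
τ(645 nm) = 0.0618 × (560/645)⁴ × 3.4598 = 0.0618 × 0.5682 × 3.4598 = 0.1215.
τ(464 nm) = 0.0618 × (560/464)⁴ × 3.4598 = 0.0618 × 2.1217 × 3.4598 = 0.4537.
T(645)/T(464) = exp(τ_B − τ_A) = exp(0.3322) = 1.3940.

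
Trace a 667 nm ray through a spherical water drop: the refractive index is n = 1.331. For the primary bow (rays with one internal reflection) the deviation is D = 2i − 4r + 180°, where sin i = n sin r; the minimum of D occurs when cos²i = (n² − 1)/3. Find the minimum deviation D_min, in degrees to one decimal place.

137.6°

cos²i = (1.77156 − 1)/3 = 0.25719; i = arccos(0.50714) = 59.527°.
sin r = sin 59.527°/1.331 = 0.64753; r = 40.356°.
D_min = 2·59.527° − 4·40.356° + 180° = 137.630°.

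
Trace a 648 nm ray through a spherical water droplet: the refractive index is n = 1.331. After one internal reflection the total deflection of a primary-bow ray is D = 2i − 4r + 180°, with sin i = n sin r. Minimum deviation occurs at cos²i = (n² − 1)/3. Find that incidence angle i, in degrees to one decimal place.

cos²i = (1.331² − 1)/3 = (1.77156 − 1)/3 = 0.25719.
cos i = 0.50714, so i = 59.527°.

59.5°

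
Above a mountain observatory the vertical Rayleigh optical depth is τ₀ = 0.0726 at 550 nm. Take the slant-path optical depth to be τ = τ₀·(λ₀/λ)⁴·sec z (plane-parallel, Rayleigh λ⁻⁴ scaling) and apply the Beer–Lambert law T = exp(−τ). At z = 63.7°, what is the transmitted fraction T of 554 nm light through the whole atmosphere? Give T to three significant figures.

sec 63.7° = 2.2570.
τ = 0.0726 × (550/554)⁴ × 2.2570 = 0.0726 × 0.9714 × 2.2570 = 0.1592.
T = exp(−0.1592) = 0.8528.

0.853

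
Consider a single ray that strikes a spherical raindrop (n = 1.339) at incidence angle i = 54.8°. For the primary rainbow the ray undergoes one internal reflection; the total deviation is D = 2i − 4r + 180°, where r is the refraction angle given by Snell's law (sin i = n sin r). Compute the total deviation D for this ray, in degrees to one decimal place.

139.2°

sin r = sin 54.8° / 1.339 = 0.8171/1.339 = 0.6103; r = 37.61°.
D = 2·54.8° − 4·37.61° + 180° = 109.60° − 150.43° + 180° = 139.17°.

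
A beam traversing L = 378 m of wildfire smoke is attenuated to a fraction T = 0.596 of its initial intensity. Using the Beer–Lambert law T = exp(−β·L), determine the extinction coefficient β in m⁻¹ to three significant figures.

0.00137 m⁻¹

Beer–Lambert: T = exp(−βL) ⇒ β = −ln(T)/L = −ln(0.596)/378 = 0.5175/378 = 0.001369 m⁻¹.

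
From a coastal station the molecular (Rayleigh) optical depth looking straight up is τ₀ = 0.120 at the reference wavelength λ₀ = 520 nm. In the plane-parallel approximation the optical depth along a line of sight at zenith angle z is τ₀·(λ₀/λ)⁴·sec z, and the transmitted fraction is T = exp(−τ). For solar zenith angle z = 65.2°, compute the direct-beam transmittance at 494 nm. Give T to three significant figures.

sec 65.2° = 2.3841.
τ = 0.120 × (520/494)⁴ × 2.3841 = 0.120 × 1.2277 × 2.3841 = 0.3512.
T = exp(−0.3512) = 0.7038.

0.704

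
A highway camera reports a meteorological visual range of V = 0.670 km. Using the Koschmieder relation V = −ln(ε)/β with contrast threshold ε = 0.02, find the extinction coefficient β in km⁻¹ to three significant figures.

β = −ln(0.02) / V = 3.912 / 0.670 = 5.8388 km⁻¹.

5.84 km⁻¹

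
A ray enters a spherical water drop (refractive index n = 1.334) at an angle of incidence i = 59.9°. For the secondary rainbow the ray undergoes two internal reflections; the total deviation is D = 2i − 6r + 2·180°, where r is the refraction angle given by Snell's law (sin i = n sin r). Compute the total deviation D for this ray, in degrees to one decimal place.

237.2°

sin r = sin 59.9° / 1.334 = 0.8652/1.334 = 0.6485; r = 40.43°.
D = 2·59.9° − 6·40.43° + 2·180° = 119.80° − 242.59° + 360° = 237.21°.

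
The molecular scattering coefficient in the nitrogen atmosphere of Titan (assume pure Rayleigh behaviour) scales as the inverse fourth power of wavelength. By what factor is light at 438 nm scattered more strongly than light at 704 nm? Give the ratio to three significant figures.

Rayleigh scattering ∝ λ⁻⁴, so the ratio of coefficients is the inverse fourth power of the wavelength ratio.
σ(438)/σ(704) = (704/438)⁴ = (1.6073)⁴ = 6.674.

6.67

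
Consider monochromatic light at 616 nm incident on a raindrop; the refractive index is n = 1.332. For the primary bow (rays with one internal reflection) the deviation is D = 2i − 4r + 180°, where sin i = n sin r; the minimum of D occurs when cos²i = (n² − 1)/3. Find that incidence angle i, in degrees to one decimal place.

cos²i = (1.332² − 1)/3 = (1.77422 − 1)/3 = 0.25807.
cos i = 0.50801, so i = 59.469°.

59.5°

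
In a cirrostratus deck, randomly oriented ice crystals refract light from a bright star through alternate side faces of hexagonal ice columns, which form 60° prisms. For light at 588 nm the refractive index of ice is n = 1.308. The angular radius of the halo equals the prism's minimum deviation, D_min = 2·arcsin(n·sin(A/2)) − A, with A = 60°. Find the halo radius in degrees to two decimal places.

n·sin(A/2) = 1.308 × sin 30° = 1.308 × 0.5000 = 0.6540.
D_min = 2·arcsin(0.6540) − 60° = 2 × 40.844° − 60° = 21.688°.

21.69°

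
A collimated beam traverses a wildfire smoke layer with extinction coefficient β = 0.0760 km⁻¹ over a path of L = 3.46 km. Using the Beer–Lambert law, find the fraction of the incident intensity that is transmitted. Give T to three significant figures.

0.769

τ = β·L = 0.0760 × 3.46 = 0.2630.
T = exp(−0.2630) = 0.7688.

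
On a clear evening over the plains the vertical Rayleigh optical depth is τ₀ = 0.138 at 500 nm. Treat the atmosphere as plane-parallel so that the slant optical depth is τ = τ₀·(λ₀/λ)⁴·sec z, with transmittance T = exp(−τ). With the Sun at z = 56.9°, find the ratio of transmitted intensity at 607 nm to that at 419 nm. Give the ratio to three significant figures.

1.49

Airmass: sec 56.9° = 1.8312.
τ(607 nm) = 0.138 × (500/607)⁴ × 1.8312 = 0.138 × 0.4604 × 1.8312 = 0.1163.
τ(419 nm) = 0.138 × (500/419)⁴ × 1.8312 = 0.138 × 2.0278 × 1.8312 = 0.5124.
T(607)/T(419) = exp(τ_B − τ_A) = exp(0.3961) = 1.4860.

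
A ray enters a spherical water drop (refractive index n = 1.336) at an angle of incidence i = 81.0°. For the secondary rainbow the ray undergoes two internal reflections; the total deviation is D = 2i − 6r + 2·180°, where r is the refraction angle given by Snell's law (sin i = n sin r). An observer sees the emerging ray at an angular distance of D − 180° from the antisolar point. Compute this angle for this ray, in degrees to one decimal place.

sin r = sin 81.0° / 1.336 = 0.9877/1.336 = 0.7393; r = 47.67°.
D = 2·81.0° − 6·47.67° + 2·180° = 162.00° − 286.02° + 360° = 235.98°.
Angle from antisolar point = D − 180° = 55.98°.

56.0°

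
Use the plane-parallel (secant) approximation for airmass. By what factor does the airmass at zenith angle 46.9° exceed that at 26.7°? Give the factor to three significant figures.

1.31

X(46.9°)/X(26.7°) = sec 46.9° / sec 26.7° = cos 26.7° / cos 46.9° = 0.8934/0.6833 = 1.3075.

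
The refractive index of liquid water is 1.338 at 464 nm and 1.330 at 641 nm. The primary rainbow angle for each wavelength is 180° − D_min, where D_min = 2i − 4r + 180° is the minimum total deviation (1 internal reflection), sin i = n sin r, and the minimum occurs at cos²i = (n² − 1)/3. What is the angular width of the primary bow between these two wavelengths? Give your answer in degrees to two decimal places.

1.16°

At 464 nm (n = 1.338): cos²i = 0.26341 → i = 59.120°, r = 39.899°, D_min = 138.643°, rainbow angle = 41.357°.
At 641 nm (n = 1.330): cos²i = 0.25630 → i = 59.585°, r = 40.422°, D_min = 137.484°, rainbow angle = 42.516°.
Angular width = |41.357° − 42.516°| = 1.160°.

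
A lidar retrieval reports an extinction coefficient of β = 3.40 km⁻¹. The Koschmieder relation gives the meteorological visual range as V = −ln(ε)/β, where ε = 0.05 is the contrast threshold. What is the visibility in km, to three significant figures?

0.881 km

V = −ln(0.05) / 3.40 = 2.996 / 3.40 = 0.8811 km.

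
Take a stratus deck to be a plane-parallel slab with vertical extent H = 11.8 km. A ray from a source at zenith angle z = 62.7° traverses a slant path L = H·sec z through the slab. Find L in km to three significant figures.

sec z = 1/cos 62.7° = 2.1803.
L = 11.8 × 2.1803 = 25.728 km.

25.7 km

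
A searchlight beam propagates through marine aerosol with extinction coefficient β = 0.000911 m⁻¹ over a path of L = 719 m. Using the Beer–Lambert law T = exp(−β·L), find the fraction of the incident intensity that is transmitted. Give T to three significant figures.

0.519

τ = β·L = 0.000911 × 719 = 0.6550.
T = exp(−0.6550) = 0.5194.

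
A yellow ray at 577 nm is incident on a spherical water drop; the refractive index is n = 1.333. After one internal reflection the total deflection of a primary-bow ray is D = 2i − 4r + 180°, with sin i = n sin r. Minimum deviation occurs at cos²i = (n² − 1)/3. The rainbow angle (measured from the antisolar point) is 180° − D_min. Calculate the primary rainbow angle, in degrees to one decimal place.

42.1°

cos²i = (1.77689 − 1)/3 = 0.25896; i = arccos(0.50888) = 59.410°.
sin r = sin 59.410°/1.333 = 0.64579; r = 40.225°.
D_min = 2·59.410° − 4·40.225° + 180° = 137.922°.
Rainbow angle = 180° − D_min = 42.078°.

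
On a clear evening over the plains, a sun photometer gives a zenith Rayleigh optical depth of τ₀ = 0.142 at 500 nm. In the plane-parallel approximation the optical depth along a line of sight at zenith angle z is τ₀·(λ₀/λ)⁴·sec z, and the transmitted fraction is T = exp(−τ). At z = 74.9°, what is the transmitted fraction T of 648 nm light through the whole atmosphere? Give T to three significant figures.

0.824

sec 74.9° = 3.8387.
τ = 0.142 × (500/648)⁴ × 3.8387 = 0.142 × 0.3545 × 3.8387 = 0.1932.
T = exp(−0.1932) = 0.8243.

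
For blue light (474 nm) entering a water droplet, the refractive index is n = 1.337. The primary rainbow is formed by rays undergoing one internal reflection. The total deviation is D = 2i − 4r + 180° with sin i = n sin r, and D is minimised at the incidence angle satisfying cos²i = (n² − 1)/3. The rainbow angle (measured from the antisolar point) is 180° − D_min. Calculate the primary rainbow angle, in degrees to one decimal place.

cos²i = (1.78757 − 1)/3 = 0.26252; i = arccos(0.51237) = 59.178°.
sin r = sin 59.178°/1.337 = 0.64231; r = 39.964°.
D_min = 2·59.178° − 4·39.964° + 180° = 138.500°.
Rainbow angle = 180° − D_min = 41.500°.

41.5°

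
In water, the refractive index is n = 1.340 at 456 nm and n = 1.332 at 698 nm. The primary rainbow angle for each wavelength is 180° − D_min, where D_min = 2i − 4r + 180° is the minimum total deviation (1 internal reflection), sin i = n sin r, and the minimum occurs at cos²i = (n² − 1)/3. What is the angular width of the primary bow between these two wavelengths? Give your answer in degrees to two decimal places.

At 456 nm (n = 1.340): cos²i = 0.26520 → i = 59.004°, r = 39.770°, D_min = 138.929°, rainbow angle = 41.071°.
At 698 nm (n = 1.332): cos²i = 0.25807 → i = 59.469°, r = 40.290°, D_min = 137.776°, rainbow angle = 42.224°.
Angular width = |41.071° − 42.224°| = 1.153°.

1.15°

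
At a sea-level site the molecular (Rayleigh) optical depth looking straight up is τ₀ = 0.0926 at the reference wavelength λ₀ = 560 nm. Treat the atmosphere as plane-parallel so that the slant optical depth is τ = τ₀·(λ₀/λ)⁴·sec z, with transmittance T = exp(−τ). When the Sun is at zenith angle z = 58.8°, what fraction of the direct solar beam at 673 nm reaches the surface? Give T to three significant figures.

sec 58.8° = 1.9304.
τ = 0.0926 × (560/673)⁴ × 1.9304 = 0.0926 × 0.4794 × 1.9304 = 0.0857.
T = exp(−0.0857) = 0.9179.

0.918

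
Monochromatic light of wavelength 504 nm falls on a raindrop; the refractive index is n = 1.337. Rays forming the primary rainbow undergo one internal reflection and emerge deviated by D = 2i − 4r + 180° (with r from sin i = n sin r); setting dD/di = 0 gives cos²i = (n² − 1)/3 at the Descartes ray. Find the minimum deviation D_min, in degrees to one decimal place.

cos²i = (1.78757 − 1)/3 = 0.26252; i = arccos(0.51237) = 59.178°.
sin r = sin 59.178°/1.337 = 0.64231; r = 39.964°.
D_min = 2·59.178° − 4·39.964° + 180° = 138.500°.

138.5°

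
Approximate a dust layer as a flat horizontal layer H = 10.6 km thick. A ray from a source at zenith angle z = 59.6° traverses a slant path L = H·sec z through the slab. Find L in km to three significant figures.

sec z = 1/cos 59.6° = 1.9762.
L = 10.6 × 1.9762 = 20.947 km.

20.9 km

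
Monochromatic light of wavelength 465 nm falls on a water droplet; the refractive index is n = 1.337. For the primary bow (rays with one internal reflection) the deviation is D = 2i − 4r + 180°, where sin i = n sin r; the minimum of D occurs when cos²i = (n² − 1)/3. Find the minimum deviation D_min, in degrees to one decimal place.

cos²i = (1.78757 − 1)/3 = 0.26252; i = arccos(0.51237) = 59.178°.
sin r = sin 59.178°/1.337 = 0.64231; r = 39.964°.
D_min = 2·59.178° − 4·39.964° + 180° = 138.500°.

138.5°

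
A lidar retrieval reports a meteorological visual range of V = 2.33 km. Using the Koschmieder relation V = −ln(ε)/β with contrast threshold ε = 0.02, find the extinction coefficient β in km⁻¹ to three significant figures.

β = −ln(0.02) / V = 3.912 / 2.33 = 1.6790 km⁻¹.

1.68 km⁻¹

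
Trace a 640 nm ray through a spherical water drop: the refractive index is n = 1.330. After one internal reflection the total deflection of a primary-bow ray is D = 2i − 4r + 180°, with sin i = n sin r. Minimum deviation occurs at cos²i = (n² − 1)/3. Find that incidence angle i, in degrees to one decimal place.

59.6°

cos²i = (1.330² − 1)/3 = (1.76890 − 1)/3 = 0.25630.
cos i = 0.50626, so i = 59.585°.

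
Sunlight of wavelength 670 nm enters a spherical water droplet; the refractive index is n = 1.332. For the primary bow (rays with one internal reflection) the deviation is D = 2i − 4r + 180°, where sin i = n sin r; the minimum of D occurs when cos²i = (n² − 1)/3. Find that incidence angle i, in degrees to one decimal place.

59.5°

cos²i = (1.332² − 1)/3 = (1.77422 − 1)/3 = 0.25807.
cos i = 0.50801, so i = 59.469°.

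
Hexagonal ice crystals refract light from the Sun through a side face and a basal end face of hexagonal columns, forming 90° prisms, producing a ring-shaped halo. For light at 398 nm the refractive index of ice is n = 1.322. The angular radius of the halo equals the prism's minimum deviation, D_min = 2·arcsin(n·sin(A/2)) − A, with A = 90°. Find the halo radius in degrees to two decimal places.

48.39°

n·sin(A/2) = 1.322 × sin 45° = 1.322 × 0.7071 = 0.9348.
D_min = 2·arcsin(0.9348) − 90° = 2 × 69.195° − 90° = 48.390°.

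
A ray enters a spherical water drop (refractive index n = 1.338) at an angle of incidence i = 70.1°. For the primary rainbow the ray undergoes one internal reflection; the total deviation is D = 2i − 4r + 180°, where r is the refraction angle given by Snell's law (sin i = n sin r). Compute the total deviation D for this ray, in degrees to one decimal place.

sin r = sin 70.1° / 1.338 = 0.9403/1.338 = 0.7028; r = 44.65°.
D = 2·70.1° − 4·44.65° + 180° = 140.20° − 178.59° + 180° = 141.61°.

141.6°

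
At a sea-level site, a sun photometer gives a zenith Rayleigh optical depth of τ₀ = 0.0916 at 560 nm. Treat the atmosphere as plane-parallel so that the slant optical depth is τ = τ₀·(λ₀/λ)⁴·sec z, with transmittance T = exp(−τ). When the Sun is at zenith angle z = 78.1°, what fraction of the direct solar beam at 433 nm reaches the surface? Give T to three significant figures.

sec 78.1° = 4.8496.
τ = 0.0916 × (560/433)⁴ × 4.8496 = 0.0916 × 2.7977 × 4.8496 = 1.2428.
T = exp(−1.2428) = 0.2886.

0.289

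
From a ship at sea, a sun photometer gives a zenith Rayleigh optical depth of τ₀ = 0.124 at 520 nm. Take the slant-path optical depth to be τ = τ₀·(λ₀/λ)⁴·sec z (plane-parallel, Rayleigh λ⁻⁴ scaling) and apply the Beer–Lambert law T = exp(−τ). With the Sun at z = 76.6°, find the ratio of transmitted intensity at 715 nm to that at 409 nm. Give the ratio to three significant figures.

3.48

Airmass: sec 76.6° = 4.3150.
τ(715 nm) = 0.124 × (520/715)⁴ × 4.3150 = 0.124 × 0.2798 × 4.3150 = 0.1497.
τ(409 nm) = 0.124 × (520/409)⁴ × 4.3150 = 0.124 × 2.6129 × 4.3150 = 1.3981.
T(715)/T(409) = exp(τ_B − τ_A) = exp(1.2484) = 3.4847.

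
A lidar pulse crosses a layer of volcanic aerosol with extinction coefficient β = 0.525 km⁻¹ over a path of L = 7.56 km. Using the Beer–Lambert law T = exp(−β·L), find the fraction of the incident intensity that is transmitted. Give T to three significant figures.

τ = β·L = 0.525 × 7.56 = 3.9690.
T = exp(−3.9690) = 0.0189.

0.0189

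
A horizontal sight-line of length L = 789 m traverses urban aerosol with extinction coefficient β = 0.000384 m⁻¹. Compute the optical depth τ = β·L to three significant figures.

0.303

τ = β·L = 0.000384 × 789 = 0.3030.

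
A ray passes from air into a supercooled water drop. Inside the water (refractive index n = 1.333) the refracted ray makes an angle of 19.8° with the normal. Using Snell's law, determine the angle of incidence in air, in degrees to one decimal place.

Snell: sin θ_i = n · sin θ_r = 1.333 × sin 19.8° = 1.333 × 0.3387 = 0.4515.
θ_i = arcsin(0.4515) = 26.84°.

26.8°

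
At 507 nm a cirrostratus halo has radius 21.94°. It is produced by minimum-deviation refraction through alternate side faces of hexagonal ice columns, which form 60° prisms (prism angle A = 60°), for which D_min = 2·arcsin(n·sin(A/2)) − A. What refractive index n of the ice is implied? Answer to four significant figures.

1.311

Rearranging: n = sin((D_min + A)/2) / sin(A/2).
(D_min + A)/2 = (21.94° + 60°)/2 = 40.970°.
n = sin 40.970° / sin 30° = 0.6557 / 0.5000 = 1.3113.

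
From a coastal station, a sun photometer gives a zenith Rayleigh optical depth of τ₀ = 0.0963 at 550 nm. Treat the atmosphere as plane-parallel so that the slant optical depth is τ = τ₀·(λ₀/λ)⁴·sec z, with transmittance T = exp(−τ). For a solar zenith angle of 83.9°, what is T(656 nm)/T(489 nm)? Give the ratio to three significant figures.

2.73

Airmass: sec 83.9° = 9.4105.
τ(656 nm) = 0.0963 × (550/656)⁴ × 9.4105 = 0.0963 × 0.4941 × 9.4105 = 0.4478.
τ(489 nm) = 0.0963 × (550/489)⁴ × 9.4105 = 0.0963 × 1.6004 × 9.4105 = 1.4503.
T(656)/T(489) = exp(τ_B − τ_A) = exp(1.0025) = 2.7251.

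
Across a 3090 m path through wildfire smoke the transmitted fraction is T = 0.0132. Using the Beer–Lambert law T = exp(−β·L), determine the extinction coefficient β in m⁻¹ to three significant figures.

Beer–Lambert: T = exp(−βL) ⇒ β = −ln(T)/L = −ln(0.0132)/3090 = 4.3275/3090 = 0.0014 m⁻¹.

0.00140 m⁻¹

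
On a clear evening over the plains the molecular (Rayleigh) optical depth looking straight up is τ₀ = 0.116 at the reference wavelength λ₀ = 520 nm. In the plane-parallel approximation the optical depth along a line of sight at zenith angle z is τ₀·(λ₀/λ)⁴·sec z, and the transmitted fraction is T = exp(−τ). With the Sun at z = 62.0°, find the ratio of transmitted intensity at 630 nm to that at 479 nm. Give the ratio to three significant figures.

Airmass: sec 62.0° = 2.1301.
τ(630 nm) = 0.116 × (520/630)⁴ × 2.1301 = 0.116 × 0.4641 × 2.1301 = 0.1147.
τ(479 nm) = 0.116 × (520/479)⁴ × 2.1301 = 0.116 × 1.3889 × 2.1301 = 0.3432.
T(630)/T(479) = exp(τ_B − τ_A) = exp(0.2285) = 1.2567.

1.26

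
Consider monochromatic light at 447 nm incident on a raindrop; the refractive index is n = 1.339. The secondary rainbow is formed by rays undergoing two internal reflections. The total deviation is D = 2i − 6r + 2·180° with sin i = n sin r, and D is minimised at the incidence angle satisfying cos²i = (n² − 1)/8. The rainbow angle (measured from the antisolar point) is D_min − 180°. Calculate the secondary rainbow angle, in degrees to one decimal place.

52.5°

cos²i = (1.79292 − 1)/8 = 0.09912; i = arccos(0.31483) = 71.650°.
sin r = sin 71.650°/1.339 = 0.70885; r = 45.141°.
D_min = 2·71.650° − 6·45.141° + 360° = 232.451°.
Rainbow angle = D_min − 180° = 52.451°.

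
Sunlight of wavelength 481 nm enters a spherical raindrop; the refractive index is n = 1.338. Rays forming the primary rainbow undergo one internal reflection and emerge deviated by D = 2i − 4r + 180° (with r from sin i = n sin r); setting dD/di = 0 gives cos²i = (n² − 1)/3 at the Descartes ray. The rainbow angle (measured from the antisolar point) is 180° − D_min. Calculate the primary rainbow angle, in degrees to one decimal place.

cos²i = (1.79024 − 1)/3 = 0.26341; i = arccos(0.51324) = 59.120°.
sin r = sin 59.120°/1.338 = 0.64144; r = 39.899°.
D_min = 2·59.120° − 4·39.899° + 180° = 138.643°.
Rainbow angle = 180° − D_min = 41.357°.

41.4°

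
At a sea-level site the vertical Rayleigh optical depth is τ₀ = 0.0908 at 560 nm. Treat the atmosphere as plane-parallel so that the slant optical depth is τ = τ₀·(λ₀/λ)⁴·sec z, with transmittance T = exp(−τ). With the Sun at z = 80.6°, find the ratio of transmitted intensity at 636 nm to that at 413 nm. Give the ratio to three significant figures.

Airmass: sec 80.6° = 6.1227.
τ(636 nm) = 0.0908 × (560/636)⁴ × 6.1227 = 0.0908 × 0.6011 × 6.1227 = 0.3342.
τ(413 nm) = 0.0908 × (560/413)⁴ × 6.1227 = 0.0908 × 3.3803 × 6.1227 = 1.8792.
T(636)/T(413) = exp(τ_B − τ_A) = exp(1.5451) = 4.6884.

4.69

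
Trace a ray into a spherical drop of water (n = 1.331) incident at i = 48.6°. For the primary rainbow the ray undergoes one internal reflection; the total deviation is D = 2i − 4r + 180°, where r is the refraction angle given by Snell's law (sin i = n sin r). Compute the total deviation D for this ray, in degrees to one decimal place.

140.0°

sin r = sin 48.6° / 1.331 = 0.7501/1.331 = 0.5636; r = 34.30°.
D = 2·48.6° − 4·34.30° + 180° = 97.20° − 137.21° + 180° = 139.99°.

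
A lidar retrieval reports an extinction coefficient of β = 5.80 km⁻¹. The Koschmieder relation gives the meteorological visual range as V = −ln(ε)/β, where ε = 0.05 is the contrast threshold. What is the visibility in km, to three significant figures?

V = −ln(0.05) / 5.80 = 2.996 / 5.80 = 0.5165 km.

0.517 km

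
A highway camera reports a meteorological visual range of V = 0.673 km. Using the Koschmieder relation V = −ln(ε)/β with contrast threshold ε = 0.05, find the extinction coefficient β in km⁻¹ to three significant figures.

4.45 km⁻¹

β = −ln(0.05) / V = 2.996 / 0.673 = 4.4513 km⁻¹.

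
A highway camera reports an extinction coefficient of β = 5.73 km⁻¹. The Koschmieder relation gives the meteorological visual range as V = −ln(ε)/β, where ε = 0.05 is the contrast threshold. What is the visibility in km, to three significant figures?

0.523 km

V = −ln(0.05) / 5.73 = 2.996 / 5.73 = 0.5228 km.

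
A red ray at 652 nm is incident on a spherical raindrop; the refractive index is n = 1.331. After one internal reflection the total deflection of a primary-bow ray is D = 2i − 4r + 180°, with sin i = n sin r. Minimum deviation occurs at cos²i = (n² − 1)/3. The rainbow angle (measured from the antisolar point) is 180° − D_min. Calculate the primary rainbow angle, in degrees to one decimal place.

42.4°

cos²i = (1.77156 − 1)/3 = 0.25719; i = arccos(0.50714) = 59.527°.
sin r = sin 59.527°/1.331 = 0.64753; r = 40.356°.
D_min = 2·59.527° − 4·40.356° + 180° = 137.630°.
Rainbow angle = 180° − D_min = 42.370°.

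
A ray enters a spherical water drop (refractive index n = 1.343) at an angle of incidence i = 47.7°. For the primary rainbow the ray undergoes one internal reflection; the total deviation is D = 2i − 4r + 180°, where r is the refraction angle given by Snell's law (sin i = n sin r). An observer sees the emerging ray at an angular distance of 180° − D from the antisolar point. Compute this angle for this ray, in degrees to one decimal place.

38.3°

sin r = sin 47.7° / 1.343 = 0.7396/1.343 = 0.5507; r = 33.42°.
D = 2·47.7° − 4·33.42° + 180° = 95.40° − 133.67° + 180° = 141.73°.
Angle from antisolar point = 180° − D = 38.27°.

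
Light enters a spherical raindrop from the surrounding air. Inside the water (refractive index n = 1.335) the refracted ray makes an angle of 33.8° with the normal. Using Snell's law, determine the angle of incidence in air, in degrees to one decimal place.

48.0°

Snell: sin θ_i = n · sin θ_r = 1.335 × sin 33.8° = 1.335 × 0.5563 = 0.7427.
θ_i = arcsin(0.7427) = 47.96°.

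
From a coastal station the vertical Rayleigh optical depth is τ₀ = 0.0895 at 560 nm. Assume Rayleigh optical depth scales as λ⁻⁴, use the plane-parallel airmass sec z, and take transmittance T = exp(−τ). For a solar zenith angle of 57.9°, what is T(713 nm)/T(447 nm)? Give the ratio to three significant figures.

1.42

Airmass: sec 57.9° = 1.8818.
τ(713 nm) = 0.0895 × (560/713)⁴ × 1.8818 = 0.0895 × 0.3805 × 1.8818 = 0.0641.
τ(447 nm) = 0.0895 × (560/447)⁴ × 1.8818 = 0.0895 × 2.4633 × 1.8818 = 0.4149.
T(713)/T(447) = exp(τ_B − τ_A) = exp(0.3508) = 1.4202.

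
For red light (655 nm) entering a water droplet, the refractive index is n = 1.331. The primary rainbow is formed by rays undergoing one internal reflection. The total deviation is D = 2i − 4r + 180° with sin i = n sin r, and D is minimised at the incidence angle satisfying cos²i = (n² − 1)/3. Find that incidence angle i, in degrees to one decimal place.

59.5°

cos²i = (1.331² − 1)/3 = (1.77156 − 1)/3 = 0.25719.
cos i = 0.50714, so i = 59.527°.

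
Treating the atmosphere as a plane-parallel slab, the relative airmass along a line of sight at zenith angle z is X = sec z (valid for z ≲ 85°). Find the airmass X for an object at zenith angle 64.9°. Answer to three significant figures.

2.36

X = sec z = 1/cos 64.9° = 1/0.4242 = 2.3574.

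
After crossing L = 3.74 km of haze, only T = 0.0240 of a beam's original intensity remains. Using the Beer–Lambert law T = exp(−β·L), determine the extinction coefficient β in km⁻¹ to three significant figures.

Beer–Lambert: T = exp(−βL) ⇒ β = −ln(T)/L = −ln(0.0240)/3.74 = 3.7297/3.74 = 0.9972 km⁻¹.

0.997 km⁻¹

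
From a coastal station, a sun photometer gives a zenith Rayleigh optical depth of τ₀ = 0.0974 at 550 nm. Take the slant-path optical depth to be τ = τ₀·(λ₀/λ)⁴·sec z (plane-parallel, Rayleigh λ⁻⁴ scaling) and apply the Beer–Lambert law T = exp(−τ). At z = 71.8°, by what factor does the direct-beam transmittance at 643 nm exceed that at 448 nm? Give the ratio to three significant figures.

1.72

Airmass: sec 71.8° = 3.2017.
τ(643 nm) = 0.0974 × (550/643)⁴ × 3.2017 = 0.0974 × 0.5353 × 3.2017 = 0.1669.
τ(448 nm) = 0.0974 × (550/448)⁴ × 3.2017 = 0.0974 × 2.2716 × 3.2017 = 0.7084.
T(643)/T(448) = exp(τ_B − τ_A) = exp(0.5415) = 1.7185.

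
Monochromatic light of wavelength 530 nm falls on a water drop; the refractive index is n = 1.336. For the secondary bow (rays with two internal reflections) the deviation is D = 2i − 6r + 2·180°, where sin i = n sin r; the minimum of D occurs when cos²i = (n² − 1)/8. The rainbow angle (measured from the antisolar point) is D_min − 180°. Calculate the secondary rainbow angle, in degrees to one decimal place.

51.7°

cos²i = (1.78490 − 1)/8 = 0.09811; i = arccos(0.31323) = 71.746°.
sin r = sin 71.746°/1.336 = 0.71084; r = 45.303°.
D_min = 2·71.746° − 6·45.303° + 360° = 231.674°.
Rainbow angle = D_min − 180° = 51.674°.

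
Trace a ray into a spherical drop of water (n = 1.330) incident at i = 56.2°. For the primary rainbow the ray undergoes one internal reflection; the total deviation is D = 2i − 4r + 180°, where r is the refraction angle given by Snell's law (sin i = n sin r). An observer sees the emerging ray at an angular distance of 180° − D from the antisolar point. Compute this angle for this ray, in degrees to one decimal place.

42.3°

sin r = sin 56.2° / 1.330 = 0.8310/1.330 = 0.6248; r = 38.67°.
D = 2·56.2° − 4·38.67° + 180° = 112.40° − 154.67° + 180° = 137.73°.
Angle from antisolar point = 180° − D = 42.27°.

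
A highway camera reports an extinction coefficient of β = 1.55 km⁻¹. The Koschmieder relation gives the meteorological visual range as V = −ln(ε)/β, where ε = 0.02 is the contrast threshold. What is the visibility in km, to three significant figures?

V = −ln(0.02) / 1.55 = 3.912 / 1.55 = 2.5239 km.

2.52 km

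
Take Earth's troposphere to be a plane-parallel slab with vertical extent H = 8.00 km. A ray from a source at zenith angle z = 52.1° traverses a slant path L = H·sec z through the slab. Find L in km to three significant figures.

13.0 km

sec z = 1/cos 52.1° = 1.6279.
L = 8.00 × 1.6279 = 13.023 km.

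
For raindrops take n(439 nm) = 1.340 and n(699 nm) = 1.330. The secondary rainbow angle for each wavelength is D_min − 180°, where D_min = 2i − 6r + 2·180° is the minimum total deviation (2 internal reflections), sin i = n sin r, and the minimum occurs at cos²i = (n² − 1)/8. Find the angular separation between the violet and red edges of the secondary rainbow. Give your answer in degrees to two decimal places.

At 439 nm (n = 1.340): cos²i = 0.09945 → i = 71.618°, r = 45.088°, D_min = 232.709°, rainbow angle = 52.709°.
At 699 nm (n = 1.330): cos²i = 0.09611 → i = 71.940°, r = 45.630°, D_min = 230.101°, rainbow angle = 50.101°.
Angular width = |52.709° − 50.101°| = 2.608°.

2.61°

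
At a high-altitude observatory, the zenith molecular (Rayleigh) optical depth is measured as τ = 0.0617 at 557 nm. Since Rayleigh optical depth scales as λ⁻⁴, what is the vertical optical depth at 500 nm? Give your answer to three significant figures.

τ(500 nm) = τ(557 nm) × (557/500)⁴ = 0.0617 × (1.1140)⁴ = 0.0617 × 1.5401 = 0.0950.

0.0950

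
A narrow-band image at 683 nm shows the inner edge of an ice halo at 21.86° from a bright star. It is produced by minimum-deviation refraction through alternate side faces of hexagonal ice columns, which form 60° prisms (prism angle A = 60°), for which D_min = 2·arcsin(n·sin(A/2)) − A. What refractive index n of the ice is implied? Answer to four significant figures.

Rearranging: n = sin((D_min + A)/2) / sin(A/2).
(D_min + A)/2 = (21.86° + 60°)/2 = 40.930°.
n = sin 40.930° / sin 30° = 0.6551 / 0.5000 = 1.3103.

1.310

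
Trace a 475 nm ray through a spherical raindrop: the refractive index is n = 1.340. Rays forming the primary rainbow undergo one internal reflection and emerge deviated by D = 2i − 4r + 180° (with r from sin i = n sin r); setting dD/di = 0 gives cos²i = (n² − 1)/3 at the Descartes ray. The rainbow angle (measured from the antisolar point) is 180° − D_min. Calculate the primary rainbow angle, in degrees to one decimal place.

41.1°

cos²i = (1.79560 − 1)/3 = 0.26520; i = arccos(0.51498) = 59.004°.
sin r = sin 59.004°/1.340 = 0.63971; r = 39.770°.
D_min = 2·59.004° − 4·39.770° + 180° = 138.929°.
Rainbow angle = 180° − D_min = 41.071°.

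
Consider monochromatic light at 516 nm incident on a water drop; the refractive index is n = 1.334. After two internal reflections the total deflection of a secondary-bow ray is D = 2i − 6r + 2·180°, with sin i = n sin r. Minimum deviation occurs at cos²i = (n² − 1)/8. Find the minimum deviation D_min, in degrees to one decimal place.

cos²i = (1.77956 − 1)/8 = 0.09744; i = arccos(0.31216) = 71.810°.
sin r = sin 71.810°/1.334 = 0.71217; r = 45.411°.
D_min = 2·71.810° − 6·45.411° + 360° = 231.153°.

231.2°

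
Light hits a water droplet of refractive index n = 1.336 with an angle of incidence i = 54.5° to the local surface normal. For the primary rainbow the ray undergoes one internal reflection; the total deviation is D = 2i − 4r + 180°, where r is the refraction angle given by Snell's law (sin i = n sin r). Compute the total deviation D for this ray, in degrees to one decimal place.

138.8°

sin r = sin 54.5° / 1.336 = 0.8141/1.336 = 0.6094; r = 37.54°.
D = 2·54.5° − 4·37.54° + 180° = 109.00° − 150.18° + 180° = 138.82°.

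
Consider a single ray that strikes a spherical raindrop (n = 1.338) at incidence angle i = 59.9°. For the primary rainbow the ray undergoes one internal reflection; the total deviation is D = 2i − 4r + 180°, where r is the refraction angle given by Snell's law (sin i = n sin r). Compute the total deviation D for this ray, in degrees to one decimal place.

138.7°

sin r = sin 59.9° / 1.338 = 0.8652/1.338 = 0.6466; r = 40.29°.
D = 2·59.9° − 4·40.29° + 180° = 119.80° − 161.14° + 180° = 138.66°.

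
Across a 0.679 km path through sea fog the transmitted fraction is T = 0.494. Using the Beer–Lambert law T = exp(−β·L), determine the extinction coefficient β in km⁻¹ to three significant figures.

1.04 km⁻¹

Beer–Lambert: T = exp(−βL) ⇒ β = −ln(T)/L = −ln(0.494)/0.679 = 0.7052/0.679 = 1.039 km⁻¹.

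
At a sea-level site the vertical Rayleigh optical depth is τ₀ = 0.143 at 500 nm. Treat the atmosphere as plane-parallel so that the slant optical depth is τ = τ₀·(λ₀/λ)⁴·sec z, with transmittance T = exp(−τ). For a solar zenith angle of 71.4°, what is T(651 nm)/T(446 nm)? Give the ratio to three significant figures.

1.74

Airmass: sec 71.4° = 3.1352.
τ(651 nm) = 0.143 × (500/651)⁴ × 3.1352 = 0.143 × 0.3480 × 3.1352 = 0.1560.
τ(446 nm) = 0.143 × (500/446)⁴ × 3.1352 = 0.143 × 1.5796 × 3.1352 = 0.7082.
T(651)/T(446) = exp(τ_B − τ_A) = exp(0.5522) = 1.7370.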